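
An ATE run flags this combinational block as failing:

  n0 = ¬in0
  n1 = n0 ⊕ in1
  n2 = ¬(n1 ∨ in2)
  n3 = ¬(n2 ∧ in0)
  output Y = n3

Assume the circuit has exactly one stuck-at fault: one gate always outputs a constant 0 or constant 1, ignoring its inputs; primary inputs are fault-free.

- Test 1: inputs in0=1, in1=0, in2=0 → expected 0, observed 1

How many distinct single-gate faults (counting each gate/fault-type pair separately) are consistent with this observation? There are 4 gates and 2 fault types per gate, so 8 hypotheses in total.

4

Fault-free: n0=0, n1=0, n2=1, n3=0 → 0. Observed 1.
  n0 stuck-at-0: output 0 ✗
  n0 stuck-at-1: output 1 ✓
  n1 stuck-at-0: output 0 ✗
  n1 stuck-at-1: output 1 ✓
  n2 stuck-at-0: output 1 ✓
  n2 stuck-at-1: output 0 ✗
  n3 stuck-at-0: output 0 ✗
  n3 stuck-at-1: output 1 ✓
Consistent faults: {n0 stuck-at-1, n1 stuck-at-1, n2 stuck-at-0, n3 stuck-at-1} — 4 in all.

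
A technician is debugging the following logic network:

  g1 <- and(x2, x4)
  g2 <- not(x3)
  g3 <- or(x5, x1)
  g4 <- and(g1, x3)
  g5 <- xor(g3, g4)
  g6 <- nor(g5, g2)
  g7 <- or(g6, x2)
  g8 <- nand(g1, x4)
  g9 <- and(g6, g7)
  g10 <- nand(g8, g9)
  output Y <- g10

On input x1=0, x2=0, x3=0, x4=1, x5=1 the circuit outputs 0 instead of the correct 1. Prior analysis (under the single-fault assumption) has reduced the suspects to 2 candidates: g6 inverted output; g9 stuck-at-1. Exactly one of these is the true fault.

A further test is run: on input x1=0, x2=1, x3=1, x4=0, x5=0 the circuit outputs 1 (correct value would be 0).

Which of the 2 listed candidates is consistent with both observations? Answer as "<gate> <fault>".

Evaluate each candidate on input x1=0, x2=1, x3=1, x4=0, x5=0:
  g6 inverted output: g1=0, g2=0, g3=0, g4=0, g5=0, g6=0 [inverted output], g7=1, g8=1, g9=0, g10=1 → 1 — matches
  g9 stuck-at-1: g1=0, g2=0, g3=0, g4=0, g5=0, g6=1, g7=1, g8=1, g9=1 [stuck-at-1], g10=0 → 0 — eliminated
Only g6 inverted output reproduces the observed 1.

g6 inverted output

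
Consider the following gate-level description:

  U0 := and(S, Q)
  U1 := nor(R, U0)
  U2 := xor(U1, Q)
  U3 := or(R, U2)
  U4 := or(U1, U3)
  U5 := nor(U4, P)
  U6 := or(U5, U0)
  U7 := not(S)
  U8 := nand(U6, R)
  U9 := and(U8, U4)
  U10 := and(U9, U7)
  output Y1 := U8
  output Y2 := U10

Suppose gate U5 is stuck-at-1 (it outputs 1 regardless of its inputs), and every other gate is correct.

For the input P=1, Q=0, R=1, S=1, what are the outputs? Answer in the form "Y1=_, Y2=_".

Propagate with U5 forced: U0=0, U1=0, U2=0, U3=1, U4=1, U5=1 [stuck-at-1], U6=1, U7=0, U8=0, U9=0, U10=0.
So the outputs are Y1=0, Y2=0. (Without the fault they would be Y1=1, Y2=0.)

Y1=0, Y2=0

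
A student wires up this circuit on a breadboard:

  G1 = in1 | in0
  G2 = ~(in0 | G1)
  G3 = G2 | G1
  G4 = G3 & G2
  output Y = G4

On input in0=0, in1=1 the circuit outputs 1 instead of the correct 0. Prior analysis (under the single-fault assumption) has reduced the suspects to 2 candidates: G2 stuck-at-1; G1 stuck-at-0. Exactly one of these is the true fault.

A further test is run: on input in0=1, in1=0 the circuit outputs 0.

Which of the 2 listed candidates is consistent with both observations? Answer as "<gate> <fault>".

Evaluate each candidate on input in0=1, in1=0:
  G2 stuck-at-1: G1=1, G2=1 [stuck-at-1], G3=1, G4=1 → 1 — eliminated
  G1 stuck-at-0: G1=0 [stuck-at-0], G2=0, G3=0, G4=0 → 0 — matches
Only G1 stuck-at-0 reproduces the observed 0.

G1 stuck-at-0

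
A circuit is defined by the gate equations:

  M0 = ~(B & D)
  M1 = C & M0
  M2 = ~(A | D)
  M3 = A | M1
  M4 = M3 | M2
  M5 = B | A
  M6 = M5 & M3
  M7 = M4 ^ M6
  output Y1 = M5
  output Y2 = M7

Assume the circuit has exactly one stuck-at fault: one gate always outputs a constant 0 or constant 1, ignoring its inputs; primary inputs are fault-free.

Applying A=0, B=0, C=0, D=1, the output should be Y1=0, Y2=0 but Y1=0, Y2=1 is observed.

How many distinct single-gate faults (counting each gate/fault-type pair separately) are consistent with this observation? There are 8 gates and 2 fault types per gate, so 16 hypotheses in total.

Fault-free: M0=1, M1=0, M2=0, M3=0, M4=0, M5=0, M6=0, M7=0 → Y1=0, Y2=0. Observed Y1=0, Y2=1.
  M0: none of the 2 fault types match ✗
  M1: stuck-at-1 ✓; others ✗
  M2: stuck-at-1 ✓; others ✗
  M3: stuck-at-1 ✓; others ✗
  M4: stuck-at-1 ✓; others ✗
  M5: none of the 2 fault types match ✗
  M6: stuck-at-1 ✓; others ✗
  M7: stuck-at-1 ✓; others ✗
Consistent faults: {M1 stuck-at-1, M2 stuck-at-1, M3 stuck-at-1, M4 stuck-at-1, M6 stuck-at-1, M7 stuck-at-1} — 6 in all.

6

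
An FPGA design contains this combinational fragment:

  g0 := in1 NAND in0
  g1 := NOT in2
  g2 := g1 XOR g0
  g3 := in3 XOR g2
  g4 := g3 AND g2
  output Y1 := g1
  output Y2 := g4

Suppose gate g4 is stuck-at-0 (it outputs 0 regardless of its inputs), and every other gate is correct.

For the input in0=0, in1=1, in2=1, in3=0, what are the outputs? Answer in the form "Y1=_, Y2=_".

Y1=0, Y2=0

Propagate with g4 forced: g0=1, g1=0, g2=1, g3=1, g4=0 [stuck-at-0].
So the outputs are Y1=0, Y2=0. (Without the fault they would be Y1=0, Y2=1.)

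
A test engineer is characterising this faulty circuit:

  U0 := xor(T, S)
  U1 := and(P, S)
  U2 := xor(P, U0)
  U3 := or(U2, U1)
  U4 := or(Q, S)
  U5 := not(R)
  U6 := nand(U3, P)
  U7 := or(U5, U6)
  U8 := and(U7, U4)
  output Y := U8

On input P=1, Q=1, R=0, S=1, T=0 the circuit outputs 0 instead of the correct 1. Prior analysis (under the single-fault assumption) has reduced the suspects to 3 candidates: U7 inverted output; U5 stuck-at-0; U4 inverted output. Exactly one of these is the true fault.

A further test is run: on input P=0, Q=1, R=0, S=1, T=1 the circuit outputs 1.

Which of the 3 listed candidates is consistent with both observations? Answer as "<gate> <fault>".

U5 stuck-at-0

Evaluate each candidate on input P=0, Q=1, R=0, S=1, T=1:
  U7 inverted output: U0=0, U1=0, U2=0, U3=0, U4=1, U5=1, U6=1, U7=0 [inverted output], U8=0 → 0 — eliminated
  U5 stuck-at-0: U0=0, U1=0, U2=0, U3=0, U4=1, U5=0 [stuck-at-0], U6=1, U7=1, U8=1 → 1 — matches
  U4 inverted output: U0=0, U1=0, U2=0, U3=0, U4=0 [inverted output], U5=1, U6=1, U7=1, U8=0 → 0 — eliminated
Only U5 stuck-at-0 reproduces the observed 1.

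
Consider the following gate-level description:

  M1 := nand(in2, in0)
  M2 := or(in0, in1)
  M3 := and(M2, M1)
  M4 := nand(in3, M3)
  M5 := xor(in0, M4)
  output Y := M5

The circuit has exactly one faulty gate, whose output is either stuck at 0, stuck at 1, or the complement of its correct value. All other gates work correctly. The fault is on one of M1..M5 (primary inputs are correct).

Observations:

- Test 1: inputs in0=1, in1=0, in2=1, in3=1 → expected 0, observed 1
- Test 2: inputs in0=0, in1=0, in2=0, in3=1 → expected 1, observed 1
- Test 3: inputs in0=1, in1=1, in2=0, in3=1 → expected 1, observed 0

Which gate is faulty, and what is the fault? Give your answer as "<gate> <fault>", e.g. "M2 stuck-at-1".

Fault-free values for test 1 (in0=1, in1=0, in2=1, in3=1): M1=0, M2=1, M3=0, M4=1, M5=0, giving Y=0. Observed 1.
Test 1: faults giving observed 1 are {M1 stuck-at-1, M1 inverted output, M3 stuck-at-1, M3 inverted output, M4 stuck-at-0, M4 inverted output, M5 stuck-at-1, M5 inverted output}.
Test 2 (in0=0, in1=0, in2=0, in3=1): fault-free M1=1, M2=0, M3=0, M4=1, M5=1 → 1; observed 1. Eliminates M3 stuck-at-1, M3 inverted output, M4 stuck-at-0, M4 inverted output, M5 inverted output.
Test 3 (in0=1, in1=1, in2=0, in3=1): fault-free M1=1, M2=1, M3=1, M4=0, M5=1 → 1; observed 0. Eliminates M1 stuck-at-1, M5 stuck-at-1.
Only M1 inverted output is consistent with every test.

M1 inverted output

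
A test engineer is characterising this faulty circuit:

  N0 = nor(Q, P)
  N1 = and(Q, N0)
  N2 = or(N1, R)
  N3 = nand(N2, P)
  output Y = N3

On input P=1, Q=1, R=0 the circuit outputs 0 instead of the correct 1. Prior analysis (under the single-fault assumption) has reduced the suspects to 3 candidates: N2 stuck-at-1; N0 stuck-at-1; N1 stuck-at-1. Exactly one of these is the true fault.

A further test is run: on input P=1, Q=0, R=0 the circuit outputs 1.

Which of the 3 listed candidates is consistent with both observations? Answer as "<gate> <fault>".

Evaluate each candidate on input P=1, Q=0, R=0:
  N2 stuck-at-1: N0=0, N1=0, N2=1 [stuck-at-1], N3=0 → 0 — eliminated
  N0 stuck-at-1: N0=1 [stuck-at-1], N1=0, N2=0, N3=1 → 1 — matches
  N1 stuck-at-1: N0=0, N1=1 [stuck-at-1], N2=1, N3=0 → 0 — eliminated
Only N0 stuck-at-1 reproduces the observed 1.

N0 stuck-at-1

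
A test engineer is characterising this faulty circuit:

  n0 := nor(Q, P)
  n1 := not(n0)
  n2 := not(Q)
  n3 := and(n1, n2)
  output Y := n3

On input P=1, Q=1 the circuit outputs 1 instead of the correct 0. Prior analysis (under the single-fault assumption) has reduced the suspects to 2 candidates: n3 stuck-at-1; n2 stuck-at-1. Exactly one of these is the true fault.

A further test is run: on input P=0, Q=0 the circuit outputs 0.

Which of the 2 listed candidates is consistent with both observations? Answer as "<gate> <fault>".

n2 stuck-at-1

Evaluate each candidate on input P=0, Q=0:
  n3 stuck-at-1: n0=1, n1=0, n2=1, n3=1 [stuck-at-1] → 1 — eliminated
  n2 stuck-at-1: n0=1, n1=0, n2=1 [stuck-at-1], n3=0 → 0 — matches
Only n2 stuck-at-1 reproduces the observed 0.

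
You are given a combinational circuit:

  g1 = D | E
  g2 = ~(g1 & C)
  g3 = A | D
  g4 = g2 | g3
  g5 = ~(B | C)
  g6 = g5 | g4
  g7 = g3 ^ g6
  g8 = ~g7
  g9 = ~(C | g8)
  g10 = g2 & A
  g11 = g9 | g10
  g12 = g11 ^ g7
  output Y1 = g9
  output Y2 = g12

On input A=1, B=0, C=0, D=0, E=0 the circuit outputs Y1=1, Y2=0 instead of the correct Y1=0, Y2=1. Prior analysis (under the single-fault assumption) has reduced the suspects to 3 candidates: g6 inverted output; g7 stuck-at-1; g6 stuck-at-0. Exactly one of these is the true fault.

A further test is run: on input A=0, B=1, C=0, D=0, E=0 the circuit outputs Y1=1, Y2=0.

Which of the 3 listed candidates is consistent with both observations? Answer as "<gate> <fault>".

Evaluate each candidate on input A=0, B=1, C=0, D=0, E=0:
  g6 inverted output: g1=0, g2=1, g3=0, g4=1, g5=0, g6=0 [inverted output], g7=0, g8=1, g9=0, g10=0, g11=0, g12=0 → Y1=0, Y2=0 — eliminated
  g7 stuck-at-1: g1=0, g2=1, g3=0, g4=1, g5=0, g6=1, g7=1 [stuck-at-1], g8=0, g9=1, g10=0, g11=1, g12=0 → Y1=1, Y2=0 — matches
  g6 stuck-at-0: g1=0, g2=1, g3=0, g4=1, g5=0, g6=0 [stuck-at-0], g7=0, g8=1, g9=0, g10=0, g11=0, g12=0 → Y1=0, Y2=0 — eliminated
Only g7 stuck-at-1 reproduces the observed Y1=1, Y2=0.

g7 stuck-at-1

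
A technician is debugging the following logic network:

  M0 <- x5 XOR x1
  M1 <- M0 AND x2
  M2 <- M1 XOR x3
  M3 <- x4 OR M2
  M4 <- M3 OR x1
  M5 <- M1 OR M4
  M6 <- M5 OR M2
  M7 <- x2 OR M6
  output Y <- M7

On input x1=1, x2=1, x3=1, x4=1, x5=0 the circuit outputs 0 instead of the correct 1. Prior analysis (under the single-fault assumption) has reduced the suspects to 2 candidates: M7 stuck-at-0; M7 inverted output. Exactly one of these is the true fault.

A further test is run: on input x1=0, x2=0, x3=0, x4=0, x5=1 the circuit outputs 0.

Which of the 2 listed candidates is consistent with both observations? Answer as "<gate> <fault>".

M7 stuck-at-0

Evaluate each candidate on input x1=0, x2=0, x3=0, x4=0, x5=1:
  M7 stuck-at-0: M0=1, M1=0, M2=0, M3=0, M4=0, M5=0, M6=0, M7=0 [stuck-at-0] → 0 — matches
  M7 inverted output: M0=1, M1=0, M2=0, M3=0, M4=0, M5=0, M6=0, M7=1 [inverted output] → 1 — eliminated
Only M7 stuck-at-0 reproduces the observed 0.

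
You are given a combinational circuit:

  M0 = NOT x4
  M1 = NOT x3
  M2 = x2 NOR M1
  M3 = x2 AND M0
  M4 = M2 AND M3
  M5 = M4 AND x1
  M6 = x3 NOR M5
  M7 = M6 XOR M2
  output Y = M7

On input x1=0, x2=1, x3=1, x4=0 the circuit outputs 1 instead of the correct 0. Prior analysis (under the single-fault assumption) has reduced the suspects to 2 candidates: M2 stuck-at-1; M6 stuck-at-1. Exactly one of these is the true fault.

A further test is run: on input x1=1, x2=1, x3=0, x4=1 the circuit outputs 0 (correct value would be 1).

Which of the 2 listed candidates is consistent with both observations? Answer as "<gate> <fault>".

M2 stuck-at-1

Evaluate each candidate on input x1=1, x2=1, x3=0, x4=1:
  M2 stuck-at-1: M0=0, M1=1, M2=1 [stuck-at-1], M3=0, M4=0, M5=0, M6=1, M7=0 → 0 — matches
  M6 stuck-at-1: M0=0, M1=1, M2=0, M3=0, M4=0, M5=0, M6=1 [stuck-at-1], M7=1 → 1 — eliminated
Only M2 stuck-at-1 reproduces the observed 0.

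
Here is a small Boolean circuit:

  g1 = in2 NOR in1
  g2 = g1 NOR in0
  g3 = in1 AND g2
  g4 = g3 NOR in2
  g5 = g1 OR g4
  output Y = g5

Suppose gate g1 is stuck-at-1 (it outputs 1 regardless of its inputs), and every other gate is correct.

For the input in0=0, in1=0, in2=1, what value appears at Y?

1

Propagate with g1 forced: g1=1 [stuck-at-1], g2=0, g3=0, g4=0, g5=1.
So Y = 1. (Without the fault it would be 0.)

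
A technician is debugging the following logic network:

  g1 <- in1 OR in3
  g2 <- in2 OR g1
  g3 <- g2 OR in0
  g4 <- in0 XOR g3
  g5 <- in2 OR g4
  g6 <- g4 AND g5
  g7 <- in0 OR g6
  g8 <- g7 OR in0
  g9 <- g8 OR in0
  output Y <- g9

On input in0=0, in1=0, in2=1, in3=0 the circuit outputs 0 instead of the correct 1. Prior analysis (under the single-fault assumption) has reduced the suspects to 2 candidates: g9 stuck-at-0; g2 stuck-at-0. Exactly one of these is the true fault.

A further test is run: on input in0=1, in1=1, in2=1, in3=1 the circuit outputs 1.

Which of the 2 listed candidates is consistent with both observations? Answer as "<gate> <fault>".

Evaluate each candidate on input in0=1, in1=1, in2=1, in3=1:
  g9 stuck-at-0: g1=1, g2=1, g3=1, g4=0, g5=1, g6=0, g7=1, g8=1, g9=0 [stuck-at-0] → 0 — eliminated
  g2 stuck-at-0: g1=1, g2=0 [stuck-at-0], g3=1, g4=0, g5=1, g6=0, g7=1, g8=1, g9=1 → 1 — matches
Only g2 stuck-at-0 reproduces the observed 1.

g2 stuck-at-0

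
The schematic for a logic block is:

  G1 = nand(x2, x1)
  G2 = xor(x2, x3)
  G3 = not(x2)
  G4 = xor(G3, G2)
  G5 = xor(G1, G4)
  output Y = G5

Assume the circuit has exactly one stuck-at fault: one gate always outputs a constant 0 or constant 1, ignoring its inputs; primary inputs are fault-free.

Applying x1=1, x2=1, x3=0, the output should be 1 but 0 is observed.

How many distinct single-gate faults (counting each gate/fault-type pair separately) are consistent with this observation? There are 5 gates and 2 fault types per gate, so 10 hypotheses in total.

Fault-free: G1=0, G2=1, G3=0, G4=1, G5=1 → 1. Observed 0.
  G1 stuck-at-0: output 1 ✗
  G1 stuck-at-1: output 0 ✓
  G2 stuck-at-0: output 0 ✓
  G2 stuck-at-1: output 1 ✗
  G3 stuck-at-0: output 1 ✗
  G3 stuck-at-1: output 0 ✓
  G4 stuck-at-0: output 0 ✓
  G4 stuck-at-1: output 1 ✗
  G5 stuck-at-0: output 0 ✓
  G5 stuck-at-1: output 1 ✗
Consistent faults: {G1 stuck-at-1, G2 stuck-at-0, G3 stuck-at-1, G4 stuck-at-0, G5 stuck-at-0} — 5 in all.

5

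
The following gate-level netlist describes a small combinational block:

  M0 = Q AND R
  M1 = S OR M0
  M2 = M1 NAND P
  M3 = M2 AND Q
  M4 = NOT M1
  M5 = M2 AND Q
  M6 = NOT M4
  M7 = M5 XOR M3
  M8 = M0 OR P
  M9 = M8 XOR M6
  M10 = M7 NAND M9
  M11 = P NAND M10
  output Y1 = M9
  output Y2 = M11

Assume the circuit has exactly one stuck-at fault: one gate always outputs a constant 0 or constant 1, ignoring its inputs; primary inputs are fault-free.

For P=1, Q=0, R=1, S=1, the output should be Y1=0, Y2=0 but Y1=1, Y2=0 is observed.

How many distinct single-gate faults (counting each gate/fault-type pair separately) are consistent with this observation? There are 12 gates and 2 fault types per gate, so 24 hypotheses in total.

5

Fault-free: M0=0, M1=1, M2=0, M3=0, M4=0, M5=0, M6=1, M7=0, M8=1, M9=0, M10=1, M11=0 → Y1=0, Y2=0. Observed Y1=1, Y2=0.
  M0: none of the 2 fault types match ✗
  M1: stuck-at-0 ✓; others ✗
  M2: none of the 2 fault types match ✗
  M3: none of the 2 fault types match ✗
  M4: stuck-at-1 ✓; others ✗
  M5: none of the 2 fault types match ✗
  M6: stuck-at-0 ✓; others ✗
  M7: none of the 2 fault types match ✗
  M8: stuck-at-0 ✓; others ✗
  M9: stuck-at-1 ✓; others ✗
  M10: none of the 2 fault types match ✗
  M11: none of the 2 fault types match ✗
Consistent faults: {M1 stuck-at-0, M4 stuck-at-1, M6 stuck-at-0, M8 stuck-at-0, M9 stuck-at-1} — 5 in all.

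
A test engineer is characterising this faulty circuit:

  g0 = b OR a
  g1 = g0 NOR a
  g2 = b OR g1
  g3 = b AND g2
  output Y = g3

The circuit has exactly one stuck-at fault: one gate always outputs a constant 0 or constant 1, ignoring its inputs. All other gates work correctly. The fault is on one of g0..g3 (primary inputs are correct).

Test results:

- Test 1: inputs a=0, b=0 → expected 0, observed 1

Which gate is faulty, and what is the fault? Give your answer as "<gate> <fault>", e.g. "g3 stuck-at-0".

Fault-free values for test 1 (a=0, b=0): g0=0, g1=1, g2=1, g3=0, giving Y=0. Observed 1.
Test 1: faults giving observed 1 are {g3 stuck-at-1}.
Only g3 stuck-at-1 is consistent with every test.

g3 stuck-at-1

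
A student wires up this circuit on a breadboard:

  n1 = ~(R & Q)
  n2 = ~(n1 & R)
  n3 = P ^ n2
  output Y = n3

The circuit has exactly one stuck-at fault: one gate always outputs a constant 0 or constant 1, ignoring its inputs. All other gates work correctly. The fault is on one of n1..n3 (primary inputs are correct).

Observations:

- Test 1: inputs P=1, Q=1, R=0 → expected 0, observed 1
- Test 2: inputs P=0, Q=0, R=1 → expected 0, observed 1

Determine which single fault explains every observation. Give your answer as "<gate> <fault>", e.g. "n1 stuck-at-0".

n3 stuck-at-1

Fault-free values for test 1 (P=1, Q=1, R=0): n1=1, n2=1, n3=0, giving Y=0. Observed 1.
Test 1: faults giving observed 1 are {n2 stuck-at-0, n3 stuck-at-1}.
Test 2 (P=0, Q=0, R=1): fault-free n1=1, n2=0, n3=0 → 0; observed 1. Eliminates n2 stuck-at-0.
Only n3 stuck-at-1 is consistent with every test.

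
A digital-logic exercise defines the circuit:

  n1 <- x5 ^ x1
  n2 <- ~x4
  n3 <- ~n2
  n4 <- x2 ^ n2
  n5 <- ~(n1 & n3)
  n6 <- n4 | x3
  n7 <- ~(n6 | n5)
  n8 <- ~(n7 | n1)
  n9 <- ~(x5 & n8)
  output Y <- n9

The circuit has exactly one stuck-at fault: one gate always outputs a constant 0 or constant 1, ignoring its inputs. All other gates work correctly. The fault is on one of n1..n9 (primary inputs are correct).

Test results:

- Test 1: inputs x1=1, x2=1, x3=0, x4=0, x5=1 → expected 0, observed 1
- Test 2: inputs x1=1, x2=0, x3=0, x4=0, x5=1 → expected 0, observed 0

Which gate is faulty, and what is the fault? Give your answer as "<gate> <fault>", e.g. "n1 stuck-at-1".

Fault-free values for test 1 (x1=1, x2=1, x3=0, x4=0, x5=1): n1=0, n2=1, n3=0, n4=0, n5=1, n6=0, n7=0, n8=1, n9=0, giving Y=0. Observed 1.
Test 1: faults giving observed 1 are {n1 stuck-at-1, n5 stuck-at-0, n7 stuck-at-1, n8 stuck-at-0, n9 stuck-at-1}.
Test 2 (x1=1, x2=0, x3=0, x4=0, x5=1): fault-free n1=0, n2=1, n3=0, n4=1, n5=1, n6=1, n7=0, n8=1, n9=0 → 0; observed 0. Eliminates n1 stuck-at-1, n7 stuck-at-1, n8 stuck-at-0, n9 stuck-at-1.
Only n5 stuck-at-0 is consistent with every test.

n5 stuck-at-0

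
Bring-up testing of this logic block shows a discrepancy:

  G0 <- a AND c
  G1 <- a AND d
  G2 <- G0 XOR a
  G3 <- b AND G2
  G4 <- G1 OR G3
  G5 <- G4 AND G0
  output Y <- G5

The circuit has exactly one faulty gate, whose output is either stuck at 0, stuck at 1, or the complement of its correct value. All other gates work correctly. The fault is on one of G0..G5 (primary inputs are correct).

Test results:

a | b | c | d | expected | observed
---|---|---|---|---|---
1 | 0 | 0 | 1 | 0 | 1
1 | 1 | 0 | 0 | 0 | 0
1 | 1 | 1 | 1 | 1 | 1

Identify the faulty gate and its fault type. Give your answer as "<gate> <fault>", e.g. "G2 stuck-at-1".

G0 stuck-at-1

Fault-free values for test 1 (a=1, b=0, c=0, d=1): G0=0, G1=1, G2=1, G3=0, G4=1, G5=0, giving Y=0. Observed 1.
Test 1: faults giving observed 1 are {G0 stuck-at-1, G0 inverted output, G5 stuck-at-1, G5 inverted output}.
Test 2 (a=1, b=1, c=0, d=0): fault-free G0=0, G1=0, G2=1, G3=1, G4=1, G5=0 → 0; observed 0. Eliminates G5 stuck-at-1, G5 inverted output.
Test 3 (a=1, b=1, c=1, d=1): fault-free G0=1, G1=1, G2=0, G3=0, G4=1, G5=1 → 1; observed 1. Eliminates G0 inverted output.
Only G0 stuck-at-1 is consistent with every test.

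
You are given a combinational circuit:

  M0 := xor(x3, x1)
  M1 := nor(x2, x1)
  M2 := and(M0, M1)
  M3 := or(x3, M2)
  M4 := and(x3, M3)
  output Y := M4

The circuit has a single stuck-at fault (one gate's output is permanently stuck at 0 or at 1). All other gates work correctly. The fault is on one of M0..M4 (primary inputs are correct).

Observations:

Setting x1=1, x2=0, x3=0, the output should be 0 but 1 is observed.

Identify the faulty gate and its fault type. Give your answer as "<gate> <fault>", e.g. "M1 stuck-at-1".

Fault-free values for test 1 (x1=1, x2=0, x3=0): M0=1, M1=0, M2=0, M3=0, M4=0, giving Y=0. Observed 1.
Test 1: faults giving observed 1 are {M4 stuck-at-1}.
Only M4 stuck-at-1 is consistent with every test.

M4 stuck-at-1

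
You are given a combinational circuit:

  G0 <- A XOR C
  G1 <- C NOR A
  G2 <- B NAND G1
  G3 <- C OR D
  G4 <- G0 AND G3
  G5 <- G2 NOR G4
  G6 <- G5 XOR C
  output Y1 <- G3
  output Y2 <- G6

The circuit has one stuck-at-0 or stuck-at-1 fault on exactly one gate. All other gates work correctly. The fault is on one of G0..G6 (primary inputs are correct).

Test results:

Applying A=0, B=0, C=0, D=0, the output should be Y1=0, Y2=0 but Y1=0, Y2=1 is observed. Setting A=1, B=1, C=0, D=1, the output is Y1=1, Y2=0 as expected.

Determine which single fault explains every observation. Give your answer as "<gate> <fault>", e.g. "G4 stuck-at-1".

G2 stuck-at-0

Fault-free values for test 1 (A=0, B=0, C=0, D=0): G0=0, G1=1, G2=1, G3=0, G4=0, G5=0, G6=0, giving Y1=0, Y2=0. Observed Y1=0, Y2=1.
Test 1: faults giving observed Y1=0, Y2=1 are {G2 stuck-at-0, G5 stuck-at-1, G6 stuck-at-1}.
Test 2 (A=1, B=1, C=0, D=1): fault-free G0=1, G1=0, G2=1, G3=1, G4=1, G5=0, G6=0 → Y1=1, Y2=0; observed Y1=1, Y2=0. Eliminates G5 stuck-at-1, G6 stuck-at-1.
Only G2 stuck-at-0 is consistent with every test.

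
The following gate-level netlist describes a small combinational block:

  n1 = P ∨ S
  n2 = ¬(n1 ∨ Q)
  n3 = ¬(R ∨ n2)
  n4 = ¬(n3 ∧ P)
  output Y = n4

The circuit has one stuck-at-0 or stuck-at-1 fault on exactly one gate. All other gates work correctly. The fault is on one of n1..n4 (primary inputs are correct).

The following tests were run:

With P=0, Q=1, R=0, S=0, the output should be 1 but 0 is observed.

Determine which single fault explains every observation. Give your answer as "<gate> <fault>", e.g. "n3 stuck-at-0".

Fault-free values for test 1 (P=0, Q=1, R=0, S=0): n1=0, n2=0, n3=1, n4=1, giving Y=1. Observed 0.
Test 1: faults giving observed 0 are {n4 stuck-at-0}.
Only n4 stuck-at-0 is consistent with every test.

n4 stuck-at-0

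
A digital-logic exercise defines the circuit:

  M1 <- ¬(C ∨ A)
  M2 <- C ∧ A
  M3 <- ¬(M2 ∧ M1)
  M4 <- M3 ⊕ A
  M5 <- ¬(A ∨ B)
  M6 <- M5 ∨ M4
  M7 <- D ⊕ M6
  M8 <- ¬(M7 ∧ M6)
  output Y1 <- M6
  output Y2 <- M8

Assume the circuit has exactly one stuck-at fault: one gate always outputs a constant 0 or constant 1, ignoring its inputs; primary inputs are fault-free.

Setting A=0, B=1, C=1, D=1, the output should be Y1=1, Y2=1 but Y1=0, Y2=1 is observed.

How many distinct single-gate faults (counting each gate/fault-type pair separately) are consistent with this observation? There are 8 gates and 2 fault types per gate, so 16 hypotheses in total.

3

Fault-free: M1=0, M2=0, M3=1, M4=1, M5=0, M6=1, M7=0, M8=1 → Y1=1, Y2=1. Observed Y1=0, Y2=1.
  M1: none of the 2 fault types match ✗
  M2: none of the 2 fault types match ✗
  M3: stuck-at-0 ✓; others ✗
  M4: stuck-at-0 ✓; others ✗
  M5: none of the 2 fault types match ✗
  M6: stuck-at-0 ✓; others ✗
  M7: none of the 2 fault types match ✗
  M8: none of the 2 fault types match ✗
Consistent faults: {M3 stuck-at-0, M4 stuck-at-0, M6 stuck-at-0} — 3 in all.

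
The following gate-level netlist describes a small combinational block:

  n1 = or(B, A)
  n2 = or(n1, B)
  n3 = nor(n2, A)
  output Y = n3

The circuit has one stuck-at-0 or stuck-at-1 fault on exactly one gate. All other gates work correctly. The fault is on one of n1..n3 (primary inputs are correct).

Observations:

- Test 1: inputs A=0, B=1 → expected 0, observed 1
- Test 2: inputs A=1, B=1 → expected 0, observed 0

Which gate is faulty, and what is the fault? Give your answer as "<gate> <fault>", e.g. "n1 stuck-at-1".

Fault-free values for test 1 (A=0, B=1): n1=1, n2=1, n3=0, giving Y=0. Observed 1.
Test 1: faults giving observed 1 are {n2 stuck-at-0, n3 stuck-at-1}.
Test 2 (A=1, B=1): fault-free n1=1, n2=1, n3=0 → 0; observed 0. Eliminates n3 stuck-at-1.
Only n2 stuck-at-0 is consistent with every test.

n2 stuck-at-0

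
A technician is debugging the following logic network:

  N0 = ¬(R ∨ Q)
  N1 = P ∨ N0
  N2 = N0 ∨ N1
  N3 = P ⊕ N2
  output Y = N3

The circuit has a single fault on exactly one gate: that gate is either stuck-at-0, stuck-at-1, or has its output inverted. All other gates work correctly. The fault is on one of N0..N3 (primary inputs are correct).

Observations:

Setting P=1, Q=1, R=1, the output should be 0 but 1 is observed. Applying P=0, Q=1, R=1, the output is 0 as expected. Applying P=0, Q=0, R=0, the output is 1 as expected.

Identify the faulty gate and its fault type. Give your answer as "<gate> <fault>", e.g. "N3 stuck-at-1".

N1 stuck-at-0

Fault-free values for test 1 (P=1, Q=1, R=1): N0=0, N1=1, N2=1, N3=0, giving Y=0. Observed 1.
Test 1: faults giving observed 1 are {N1 stuck-at-0, N1 inverted output, N2 stuck-at-0, N2 inverted output, N3 stuck-at-1, N3 inverted output}.
Test 2 (P=0, Q=1, R=1): fault-free N0=0, N1=0, N2=0, N3=0 → 0; observed 0. Eliminates N1 inverted output, N2 inverted output, N3 stuck-at-1, N3 inverted output.
Test 3 (P=0, Q=0, R=0): fault-free N0=1, N1=1, N2=1, N3=1 → 1; observed 1. Eliminates N2 stuck-at-0.
Only N1 stuck-at-0 is consistent with every test.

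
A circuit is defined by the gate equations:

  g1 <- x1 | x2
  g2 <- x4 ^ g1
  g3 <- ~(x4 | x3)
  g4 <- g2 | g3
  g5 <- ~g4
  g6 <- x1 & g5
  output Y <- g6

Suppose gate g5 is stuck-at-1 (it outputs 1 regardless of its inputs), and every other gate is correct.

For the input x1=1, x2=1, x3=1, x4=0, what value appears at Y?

Propagate with g5 forced: g1=1, g2=1, g3=0, g4=1, g5=1 [stuck-at-1], g6=1.
So Y = 1. (Without the fault it would be 0.)

1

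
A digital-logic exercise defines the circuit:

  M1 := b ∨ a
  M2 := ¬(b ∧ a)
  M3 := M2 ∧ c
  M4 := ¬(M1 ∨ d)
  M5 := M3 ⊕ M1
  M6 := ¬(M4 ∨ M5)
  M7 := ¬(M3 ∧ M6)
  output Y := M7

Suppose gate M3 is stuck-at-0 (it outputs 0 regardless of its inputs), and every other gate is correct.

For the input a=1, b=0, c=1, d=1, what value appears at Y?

1

Propagate with M3 forced: M1=1, M2=1, M3=0 [stuck-at-0], M4=0, M5=1, M6=0, M7=1.
So Y = 1. (Without the fault it would be 0.)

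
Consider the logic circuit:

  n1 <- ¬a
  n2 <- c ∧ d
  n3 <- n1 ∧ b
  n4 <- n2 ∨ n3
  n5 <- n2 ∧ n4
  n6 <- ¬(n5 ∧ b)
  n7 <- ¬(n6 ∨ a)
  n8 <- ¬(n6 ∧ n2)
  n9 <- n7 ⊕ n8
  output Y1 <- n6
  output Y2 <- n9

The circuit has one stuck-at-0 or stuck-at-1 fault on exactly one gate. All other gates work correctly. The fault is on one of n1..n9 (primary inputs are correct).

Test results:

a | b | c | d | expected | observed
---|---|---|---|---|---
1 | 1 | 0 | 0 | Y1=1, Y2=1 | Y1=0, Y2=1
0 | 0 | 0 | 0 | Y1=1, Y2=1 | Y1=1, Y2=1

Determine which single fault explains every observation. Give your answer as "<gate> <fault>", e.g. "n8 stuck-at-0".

n5 stuck-at-1

Fault-free values for test 1 (a=1, b=1, c=0, d=0): n1=0, n2=0, n3=0, n4=0, n5=0, n6=1, n7=0, n8=1, n9=1, giving Y1=1, Y2=1. Observed Y1=0, Y2=1.
Test 1: faults giving observed Y1=0, Y2=1 are {n2 stuck-at-1, n5 stuck-at-1, n6 stuck-at-0}.
Test 2 (a=0, b=0, c=0, d=0): fault-free n1=1, n2=0, n3=0, n4=0, n5=0, n6=1, n7=0, n8=1, n9=1 → Y1=1, Y2=1; observed Y1=1, Y2=1. Eliminates n2 stuck-at-1, n6 stuck-at-0.
Only n5 stuck-at-1 is consistent with every test.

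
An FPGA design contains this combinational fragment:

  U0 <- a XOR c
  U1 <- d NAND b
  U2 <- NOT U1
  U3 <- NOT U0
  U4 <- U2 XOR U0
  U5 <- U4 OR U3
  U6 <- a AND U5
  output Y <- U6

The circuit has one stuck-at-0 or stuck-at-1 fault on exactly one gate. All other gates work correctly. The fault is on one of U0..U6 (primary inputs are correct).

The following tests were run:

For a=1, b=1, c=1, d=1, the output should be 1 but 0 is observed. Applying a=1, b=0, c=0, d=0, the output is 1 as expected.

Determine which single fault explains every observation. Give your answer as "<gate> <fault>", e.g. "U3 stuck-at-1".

U0 stuck-at-1

Fault-free values for test 1 (a=1, b=1, c=1, d=1): U0=0, U1=0, U2=1, U3=1, U4=1, U5=1, U6=1, giving Y=1. Observed 0.
Test 1: faults giving observed 0 are {U0 stuck-at-1, U5 stuck-at-0, U6 stuck-at-0}.
Test 2 (a=1, b=0, c=0, d=0): fault-free U0=1, U1=1, U2=0, U3=0, U4=1, U5=1, U6=1 → 1; observed 1. Eliminates U5 stuck-at-0, U6 stuck-at-0.
Only U0 stuck-at-1 is consistent with every test.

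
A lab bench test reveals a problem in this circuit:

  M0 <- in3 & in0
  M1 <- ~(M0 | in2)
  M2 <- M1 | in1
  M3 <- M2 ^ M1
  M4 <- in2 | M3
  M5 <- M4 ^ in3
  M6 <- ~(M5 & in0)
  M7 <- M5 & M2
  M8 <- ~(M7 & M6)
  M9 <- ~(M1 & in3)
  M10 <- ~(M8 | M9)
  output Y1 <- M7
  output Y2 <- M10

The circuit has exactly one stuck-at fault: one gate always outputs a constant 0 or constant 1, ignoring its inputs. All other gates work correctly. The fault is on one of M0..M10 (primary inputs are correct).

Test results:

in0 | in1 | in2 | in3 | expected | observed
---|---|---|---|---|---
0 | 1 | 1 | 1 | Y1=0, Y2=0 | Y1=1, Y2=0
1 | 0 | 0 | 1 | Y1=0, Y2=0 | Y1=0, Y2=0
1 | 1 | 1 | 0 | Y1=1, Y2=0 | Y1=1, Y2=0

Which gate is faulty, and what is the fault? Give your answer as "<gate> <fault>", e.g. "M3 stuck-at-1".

Fault-free values for test 1 (in0=0, in1=1, in2=1, in3=1): M0=0, M1=0, M2=1, M3=1, M4=1, M5=0, M6=1, M7=0, M8=1, M9=1, M10=0, giving Y1=0, Y2=0. Observed Y1=1, Y2=0.
Test 1: faults giving observed Y1=1, Y2=0 are {M4 stuck-at-0, M5 stuck-at-1, M7 stuck-at-1}.
Test 2 (in0=1, in1=0, in2=0, in3=1): fault-free M0=1, M1=0, M2=0, M3=0, M4=0, M5=1, M6=0, M7=0, M8=1, M9=1, M10=0 → Y1=0, Y2=0; observed Y1=0, Y2=0. Eliminates M7 stuck-at-1.
Test 3 (in0=1, in1=1, in2=1, in3=0): fault-free M0=0, M1=0, M2=1, M3=1, M4=1, M5=1, M6=0, M7=1, M8=1, M9=1, M10=0 → Y1=1, Y2=0; observed Y1=1, Y2=0. Eliminates M4 stuck-at-0.
Only M5 stuck-at-1 is consistent with every test.

M5 stuck-at-1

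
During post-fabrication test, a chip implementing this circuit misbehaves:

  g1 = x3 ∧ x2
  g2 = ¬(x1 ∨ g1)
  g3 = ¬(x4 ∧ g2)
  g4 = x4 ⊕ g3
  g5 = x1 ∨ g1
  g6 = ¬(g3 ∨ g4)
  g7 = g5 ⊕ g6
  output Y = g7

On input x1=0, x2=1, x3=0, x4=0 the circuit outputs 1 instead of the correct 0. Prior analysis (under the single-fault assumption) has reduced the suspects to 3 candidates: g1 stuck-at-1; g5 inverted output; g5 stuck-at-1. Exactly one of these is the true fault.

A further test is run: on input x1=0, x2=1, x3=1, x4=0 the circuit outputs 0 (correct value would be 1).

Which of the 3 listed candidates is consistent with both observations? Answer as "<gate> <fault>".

Evaluate each candidate on input x1=0, x2=1, x3=1, x4=0:
  g1 stuck-at-1: g1=1 [stuck-at-1], g2=0, g3=1, g4=1, g5=1, g6=0, g7=1 → 1 — eliminated
  g5 inverted output: g1=1, g2=0, g3=1, g4=1, g5=0 [inverted output], g6=0, g7=0 → 0 — matches
  g5 stuck-at-1: g1=1, g2=0, g3=1, g4=1, g5=1 [stuck-at-1], g6=0, g7=1 → 1 — eliminated
Only g5 inverted output reproduces the observed 0.

g5 inverted output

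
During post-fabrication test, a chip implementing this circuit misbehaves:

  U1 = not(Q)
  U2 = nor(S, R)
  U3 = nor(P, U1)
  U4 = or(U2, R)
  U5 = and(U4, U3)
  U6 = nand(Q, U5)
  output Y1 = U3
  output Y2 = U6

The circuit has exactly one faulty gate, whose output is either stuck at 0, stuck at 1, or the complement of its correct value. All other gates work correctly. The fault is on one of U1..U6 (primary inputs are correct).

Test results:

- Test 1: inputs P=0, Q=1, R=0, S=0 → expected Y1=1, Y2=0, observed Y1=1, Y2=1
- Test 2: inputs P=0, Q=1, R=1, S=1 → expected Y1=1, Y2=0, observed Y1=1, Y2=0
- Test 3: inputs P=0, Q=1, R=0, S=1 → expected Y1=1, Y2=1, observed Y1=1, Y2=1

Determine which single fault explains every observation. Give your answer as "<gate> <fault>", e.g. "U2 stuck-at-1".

Fault-free values for test 1 (P=0, Q=1, R=0, S=0): U1=0, U2=1, U3=1, U4=1, U5=1, U6=0, giving Y1=1, Y2=0. Observed Y1=1, Y2=1.
Test 1: faults giving observed Y1=1, Y2=1 are {U2 stuck-at-0, U2 inverted output, U4 stuck-at-0, U4 inverted output, U5 stuck-at-0, U5 inverted output, U6 stuck-at-1, U6 inverted output}.
Test 2 (P=0, Q=1, R=1, S=1): fault-free U1=0, U2=0, U3=1, U4=1, U5=1, U6=0 → Y1=1, Y2=0; observed Y1=1, Y2=0. Eliminates U4 stuck-at-0, U4 inverted output, U5 stuck-at-0, U5 inverted output, U6 stuck-at-1, U6 inverted output.
Test 3 (P=0, Q=1, R=0, S=1): fault-free U1=0, U2=0, U3=1, U4=0, U5=0, U6=1 → Y1=1, Y2=1; observed Y1=1, Y2=1. Eliminates U2 inverted output.
Only U2 stuck-at-0 is consistent with every test.

U2 stuck-at-0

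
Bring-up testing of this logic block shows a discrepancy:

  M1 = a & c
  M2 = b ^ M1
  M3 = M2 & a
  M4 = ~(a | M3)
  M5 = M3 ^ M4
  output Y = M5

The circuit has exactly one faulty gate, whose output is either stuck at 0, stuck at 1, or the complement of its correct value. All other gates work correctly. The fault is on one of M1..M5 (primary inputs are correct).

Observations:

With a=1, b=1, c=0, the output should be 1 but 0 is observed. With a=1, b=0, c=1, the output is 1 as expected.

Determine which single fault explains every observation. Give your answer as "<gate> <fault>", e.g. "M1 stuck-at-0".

Fault-free values for test 1 (a=1, b=1, c=0): M1=0, M2=1, M3=1, M4=0, M5=1, giving Y=1. Observed 0.
Test 1: faults giving observed 0 are {M1 stuck-at-1, M1 inverted output, M2 stuck-at-0, M2 inverted output, M3 stuck-at-0, M3 inverted output, M4 stuck-at-1, M4 inverted output, M5 stuck-at-0, M5 inverted output}.
Test 2 (a=1, b=0, c=1): fault-free M1=1, M2=1, M3=1, M4=0, M5=1 → 1; observed 1. Eliminates M1 inverted output, M2 stuck-at-0, M2 inverted output, M3 stuck-at-0, M3 inverted output, M4 stuck-at-1, M4 inverted output, M5 stuck-at-0, M5 inverted output.
Only M1 stuck-at-1 is consistent with every test.

M1 stuck-at-1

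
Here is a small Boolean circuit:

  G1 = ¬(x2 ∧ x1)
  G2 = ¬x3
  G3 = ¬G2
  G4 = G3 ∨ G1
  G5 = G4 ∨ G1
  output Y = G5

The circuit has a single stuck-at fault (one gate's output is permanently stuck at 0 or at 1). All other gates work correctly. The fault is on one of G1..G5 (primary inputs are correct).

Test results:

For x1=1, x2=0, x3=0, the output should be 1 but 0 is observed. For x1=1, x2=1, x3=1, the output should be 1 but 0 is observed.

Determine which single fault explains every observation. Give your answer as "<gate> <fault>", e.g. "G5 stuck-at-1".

G5 stuck-at-0

Fault-free values for test 1 (x1=1, x2=0, x3=0): G1=1, G2=1, G3=0, G4=1, G5=1, giving Y=1. Observed 0.
Test 1: faults giving observed 0 are {G1 stuck-at-0, G5 stuck-at-0}.
Test 2 (x1=1, x2=1, x3=1): fault-free G1=0, G2=0, G3=1, G4=1, G5=1 → 1; observed 0. Eliminates G1 stuck-at-0.
Only G5 stuck-at-0 is consistent with every test.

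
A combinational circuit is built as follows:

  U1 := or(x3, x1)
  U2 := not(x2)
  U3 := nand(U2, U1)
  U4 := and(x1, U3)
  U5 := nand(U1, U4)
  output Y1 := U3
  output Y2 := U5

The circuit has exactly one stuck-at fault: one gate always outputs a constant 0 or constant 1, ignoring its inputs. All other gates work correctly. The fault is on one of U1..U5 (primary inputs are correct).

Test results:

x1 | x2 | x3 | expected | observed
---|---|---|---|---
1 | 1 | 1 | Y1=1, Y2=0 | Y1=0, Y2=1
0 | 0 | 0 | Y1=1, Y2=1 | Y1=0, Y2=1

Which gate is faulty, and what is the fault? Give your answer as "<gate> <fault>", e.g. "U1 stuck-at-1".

U3 stuck-at-0

Fault-free values for test 1 (x1=1, x2=1, x3=1): U1=1, U2=0, U3=1, U4=1, U5=0, giving Y1=1, Y2=0. Observed Y1=0, Y2=1.
Test 1: faults giving observed Y1=0, Y2=1 are {U2 stuck-at-1, U3 stuck-at-0}.
Test 2 (x1=0, x2=0, x3=0): fault-free U1=0, U2=1, U3=1, U4=0, U5=1 → Y1=1, Y2=1; observed Y1=0, Y2=1. Eliminates U2 stuck-at-1.
Only U3 stuck-at-0 is consistent with every test.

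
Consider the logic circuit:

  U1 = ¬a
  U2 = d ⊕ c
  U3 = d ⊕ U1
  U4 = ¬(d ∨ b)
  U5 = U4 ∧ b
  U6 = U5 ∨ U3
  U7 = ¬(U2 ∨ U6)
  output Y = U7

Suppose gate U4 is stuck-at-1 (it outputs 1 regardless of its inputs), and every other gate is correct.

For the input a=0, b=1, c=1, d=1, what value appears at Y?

Propagate with U4 forced: U1=1, U2=0, U3=0, U4=1 [stuck-at-1], U5=1, U6=1, U7=0.
So Y = 0. (Without the fault it would be 1.)

0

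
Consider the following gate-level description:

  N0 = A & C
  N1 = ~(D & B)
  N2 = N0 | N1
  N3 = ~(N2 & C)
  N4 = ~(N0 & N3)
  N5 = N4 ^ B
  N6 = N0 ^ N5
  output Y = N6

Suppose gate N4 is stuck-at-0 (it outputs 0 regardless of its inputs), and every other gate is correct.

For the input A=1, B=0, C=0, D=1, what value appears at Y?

Propagate with N4 forced: N0=0, N1=1, N2=1, N3=1, N4=0 [stuck-at-0], N5=0, N6=0.
So Y = 0. (Without the fault it would be 1.)

0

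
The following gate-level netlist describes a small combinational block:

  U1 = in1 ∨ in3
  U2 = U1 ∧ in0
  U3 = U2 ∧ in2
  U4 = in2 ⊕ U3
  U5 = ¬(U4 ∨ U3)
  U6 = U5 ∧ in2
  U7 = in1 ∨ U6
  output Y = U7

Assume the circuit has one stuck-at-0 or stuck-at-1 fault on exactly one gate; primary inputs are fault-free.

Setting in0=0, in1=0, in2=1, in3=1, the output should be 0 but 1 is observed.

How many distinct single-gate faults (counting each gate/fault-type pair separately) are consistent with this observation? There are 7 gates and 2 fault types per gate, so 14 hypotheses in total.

Fault-free: U1=1, U2=0, U3=0, U4=1, U5=0, U6=0, U7=0 → 0. Observed 1.
  U1 stuck-at-0: output 0 ✗
  U1 stuck-at-1: output 0 ✗
  U2 stuck-at-0: output 0 ✗
  U2 stuck-at-1: output 0 ✗
  U3 stuck-at-0: output 0 ✗
  U3 stuck-at-1: output 0 ✗
  U4 stuck-at-0: output 1 ✓
  U4 stuck-at-1: output 0 ✗
  U5 stuck-at-0: output 0 ✗
  U5 stuck-at-1: output 1 ✓
  U6 stuck-at-0: output 0 ✗
  U6 stuck-at-1: output 1 ✓
  U7 stuck-at-0: output 0 ✗
  U7 stuck-at-1: output 1 ✓
Consistent faults: {U4 stuck-at-0, U5 stuck-at-1, U6 stuck-at-1, U7 stuck-at-1} — 4 in all.

4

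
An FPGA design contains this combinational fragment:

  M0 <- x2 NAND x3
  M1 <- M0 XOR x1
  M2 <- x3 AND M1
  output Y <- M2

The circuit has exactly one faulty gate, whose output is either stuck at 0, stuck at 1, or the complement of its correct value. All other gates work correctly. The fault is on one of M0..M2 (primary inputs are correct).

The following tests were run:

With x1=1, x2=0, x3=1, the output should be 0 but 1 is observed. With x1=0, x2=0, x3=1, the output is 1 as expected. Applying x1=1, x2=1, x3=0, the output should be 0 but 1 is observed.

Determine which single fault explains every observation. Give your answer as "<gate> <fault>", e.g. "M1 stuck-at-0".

M2 stuck-at-1

Fault-free values for test 1 (x1=1, x2=0, x3=1): M0=1, M1=0, M2=0, giving Y=0. Observed 1.
Test 1: faults giving observed 1 are {M0 stuck-at-0, M0 inverted output, M1 stuck-at-1, M1 inverted output, M2 stuck-at-1, M2 inverted output}.
Test 2 (x1=0, x2=0, x3=1): fault-free M0=1, M1=1, M2=1 → 1; observed 1. Eliminates M0 stuck-at-0, M0 inverted output, M1 inverted output, M2 inverted output.
Test 3 (x1=1, x2=1, x3=0): fault-free M0=1, M1=0, M2=0 → 0; observed 1. Eliminates M1 stuck-at-1.
Only M2 stuck-at-1 is consistent with every test.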